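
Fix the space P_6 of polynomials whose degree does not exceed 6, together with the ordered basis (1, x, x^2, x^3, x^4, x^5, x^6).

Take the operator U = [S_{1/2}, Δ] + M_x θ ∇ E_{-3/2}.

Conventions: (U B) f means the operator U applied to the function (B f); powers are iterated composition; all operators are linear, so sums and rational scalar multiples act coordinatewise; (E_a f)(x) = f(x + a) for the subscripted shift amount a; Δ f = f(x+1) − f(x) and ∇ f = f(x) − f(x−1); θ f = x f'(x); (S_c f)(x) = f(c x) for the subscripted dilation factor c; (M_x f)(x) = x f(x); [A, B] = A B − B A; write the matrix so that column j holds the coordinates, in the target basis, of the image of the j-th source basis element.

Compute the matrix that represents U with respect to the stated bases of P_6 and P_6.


image of 1: 0
image of x: 1/2
image of x^2: 2x^2 + (1/2)x + 3/4
image of x^3: 6x^3 - (93/8)x^2 + (9/8)x + 7/8
image of x^4: 12x^4 - (191/4)x^3 + (401/8)x^2 + (7/4)x + 15/16
image of x^5: 20x^5 - (3835/32)x^4 + (3935/16)x^3 - (2685/16)x^2 + (75/32)x + 31/32
image of x^6: 30x^6 - (7677/32)x^5 + (47085/64)x^4 - (16285/16)x^3 + (34809/64)x^2 + (93/32)x + 63/64
each image's coordinates form column j of the matrix

the matrix is [[0, 1/2, 3/4, 7/8, 15/16, 31/32, 63/64]; [0, 0, 1/2, 9/8, 7/4, 75/32, 93/32]; [0, 0, 2, -93/8, 401/8, -2685/16, 34809/64]; [0, 0, 0, 6, -191/4, 3935/16, -16285/16]; [0, 0, 0, 0, 12, -3835/32, 47085/64]; [0, 0, 0, 0, 0, 20, -7677/32]; [0, 0, 0, 0, 0, 0, 30]] (rows listed top to bottom)


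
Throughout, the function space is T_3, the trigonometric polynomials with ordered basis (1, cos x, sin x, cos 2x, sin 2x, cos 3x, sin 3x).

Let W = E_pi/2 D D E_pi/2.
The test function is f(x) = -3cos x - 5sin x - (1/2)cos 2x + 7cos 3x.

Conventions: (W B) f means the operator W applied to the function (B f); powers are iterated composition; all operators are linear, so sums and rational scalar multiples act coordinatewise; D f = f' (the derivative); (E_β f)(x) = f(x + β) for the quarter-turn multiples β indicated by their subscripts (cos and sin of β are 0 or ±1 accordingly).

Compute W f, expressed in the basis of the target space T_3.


E_pi/2 f = -5cos x + 3sin x + (1/2)cos 2x + 7sin 3x
D E_pi/2 f = 3cos x + 5sin x - sin 2x + 21cos 3x
D D E_pi/2 f = 5cos x - 3sin x - 2cos 2x - 63sin 3x
E_pi/2 (D D E_pi/2) f = -3cos x - 5sin x + 2cos 2x + 63cos 3x

g(x) = -3cos x - 5sin x + 2cos 2x + 63cos 3x


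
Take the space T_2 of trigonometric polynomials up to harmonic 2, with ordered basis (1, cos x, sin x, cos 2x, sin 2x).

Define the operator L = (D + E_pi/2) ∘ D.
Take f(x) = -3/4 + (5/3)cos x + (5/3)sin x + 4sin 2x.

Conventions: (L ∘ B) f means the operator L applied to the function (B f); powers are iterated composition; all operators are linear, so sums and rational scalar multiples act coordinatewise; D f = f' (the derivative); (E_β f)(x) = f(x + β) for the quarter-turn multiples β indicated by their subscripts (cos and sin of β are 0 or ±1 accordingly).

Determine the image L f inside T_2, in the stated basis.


the result is g(x) = -(10/3)cos x - (10/3)sin x - 8cos 2x - 16sin 2x

D f = (5/3)cos x - (5/3)sin x + 8cos 2x
D D f = -(5/3)cos x - (5/3)sin x - 16sin 2x
E_pi/2 D f = -(5/3)cos x - (5/3)sin x - 8cos 2x
(D + E_pi/2) D f = -(10/3)cos x - (10/3)sin x - 8cos 2x - 16sin 2x


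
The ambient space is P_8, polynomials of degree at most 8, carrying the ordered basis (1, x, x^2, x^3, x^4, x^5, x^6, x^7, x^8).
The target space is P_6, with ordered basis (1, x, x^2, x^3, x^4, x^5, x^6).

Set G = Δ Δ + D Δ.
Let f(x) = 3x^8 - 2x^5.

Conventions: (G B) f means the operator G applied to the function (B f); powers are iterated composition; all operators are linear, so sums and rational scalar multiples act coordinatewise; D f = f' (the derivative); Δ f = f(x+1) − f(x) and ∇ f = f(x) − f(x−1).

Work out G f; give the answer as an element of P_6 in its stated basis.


Δ f = 24x^7 + 84x^6 + 168x^5 + 200x^4 + 148x^3 + 64x^2 + 14x + 1
Δ Δ f = 168x^6 + 1008x^5 + 2940x^4 + 5000x^3 + 5088x^2 + 2884x + 702
Δ f = 24x^7 + 84x^6 + 168x^5 + 200x^4 + 148x^3 + 64x^2 + 14x + 1
D Δ f = 168x^6 + 504x^5 + 840x^4 + 800x^3 + 444x^2 + 128x + 14
(Δ Δ + D Δ) f = 336x^6 + 1512x^5 + 3780x^4 + 5800x^3 + 5532x^2 + 3012x + 716

g(x) = 336x^6 + 1512x^5 + 3780x^4 + 5800x^3 + 5532x^2 + 3012x + 716


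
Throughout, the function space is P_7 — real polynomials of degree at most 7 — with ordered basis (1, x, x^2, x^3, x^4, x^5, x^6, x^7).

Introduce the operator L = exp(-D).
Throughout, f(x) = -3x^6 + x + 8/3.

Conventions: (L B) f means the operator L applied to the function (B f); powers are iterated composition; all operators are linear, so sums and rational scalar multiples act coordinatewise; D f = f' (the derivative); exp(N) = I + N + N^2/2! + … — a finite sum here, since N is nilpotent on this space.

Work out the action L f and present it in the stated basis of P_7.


order-1 term: 18x^5 - 1
order-2 term: -45x^4
order-3 term: 60x^3
order-4 term: -45x^2
order-5 term: 18x
order-6 term: -3
the series for exp(-D) f terminates at order 6
exp(-D) f = -3x^6 + 18x^5 - 45x^4 + 60x^3 - 45x^2 + 19x - 4/3

the image equals g(x) = -3x^6 + 18x^5 - 45x^4 + 60x^3 - 45x^2 + 19x - 4/3


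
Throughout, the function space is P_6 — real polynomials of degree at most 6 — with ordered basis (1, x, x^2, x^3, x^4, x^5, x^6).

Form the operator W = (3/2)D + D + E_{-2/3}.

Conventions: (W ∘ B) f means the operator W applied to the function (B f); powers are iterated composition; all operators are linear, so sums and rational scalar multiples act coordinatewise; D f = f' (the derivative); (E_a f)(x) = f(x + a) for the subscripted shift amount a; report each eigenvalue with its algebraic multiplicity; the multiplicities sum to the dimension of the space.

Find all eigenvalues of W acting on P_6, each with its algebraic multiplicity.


image of 1: 1
image of x: x + 11/6
image of x^2: x^2 + (11/3)x + 4/9
image of x^3: x^3 + (11/2)x^2 + (4/3)x - 8/27
image of x^4: x^4 + (22/3)x^3 + (8/3)x^2 - (32/27)x + 16/81
image of x^5: x^5 + (55/6)x^4 + (40/9)x^3 - (80/27)x^2 + (80/81)x - 32/243
image of x^6: x^6 + 11x^5 + (20/3)x^4 - (160/27)x^3 + (80/27)x^2 - (64/81)x + 64/729
the matrix is upper triangular; its diagonal is (1, 1, 1, 1, 1, 1, 1)
for a triangular matrix the eigenvalues are the diagonal entries, with algebraic multiplicity their repetition count

λ = 1 (multiplicity 7)


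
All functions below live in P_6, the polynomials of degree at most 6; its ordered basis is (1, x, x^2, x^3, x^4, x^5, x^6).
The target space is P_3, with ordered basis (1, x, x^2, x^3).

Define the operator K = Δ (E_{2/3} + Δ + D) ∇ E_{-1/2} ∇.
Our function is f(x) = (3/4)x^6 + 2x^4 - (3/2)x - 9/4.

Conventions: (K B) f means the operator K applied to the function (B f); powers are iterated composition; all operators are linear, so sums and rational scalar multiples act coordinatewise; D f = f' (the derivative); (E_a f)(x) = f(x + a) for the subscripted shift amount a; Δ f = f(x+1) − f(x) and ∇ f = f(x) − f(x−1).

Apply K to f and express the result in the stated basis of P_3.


∇ f = (9/2)x^5 - (45/4)x^4 + 23x^3 - (93/4)x^2 + (25/2)x - 17/4
E_{-1/2} ∇ f = (9/2)x^5 - (45/2)x^4 + (227/4)x^3 - (321/4)x^2 + (1921/32)x - 641/32
∇ E_{-1/2} ∇ f = (45/2)x^4 - 135x^3 + (1401/4)x^2 - (1773/4)x + 7169/32
E_{2/3} (∇ E_{-1/2} ∇) f = (45/2)x^4 - 75x^3 + (561/4)x^2 - (1555/12)x + 14009/288
Δ (∇ E_{-1/2} ∇) f = 90x^3 - 270x^2 + (771/2)x - 411/2
D (∇ E_{-1/2} ∇) f = 90x^3 - 405x^2 + (1401/2)x - 1773/4
(E_{2/3} + Δ + D) (∇ E_{-1/2} ∇) f = (45/2)x^4 + 105x^3 - (2139/4)x^2 + (11477/12)x - 172831/288
Δ ((E_{2/3} + Δ + D) ∇ E_{-1/2} ∇) f = 90x^3 + 450x^2 - (1329/2)x + 3295/6

g(x) = 90x^3 + 450x^2 - (1329/2)x + 3295/6


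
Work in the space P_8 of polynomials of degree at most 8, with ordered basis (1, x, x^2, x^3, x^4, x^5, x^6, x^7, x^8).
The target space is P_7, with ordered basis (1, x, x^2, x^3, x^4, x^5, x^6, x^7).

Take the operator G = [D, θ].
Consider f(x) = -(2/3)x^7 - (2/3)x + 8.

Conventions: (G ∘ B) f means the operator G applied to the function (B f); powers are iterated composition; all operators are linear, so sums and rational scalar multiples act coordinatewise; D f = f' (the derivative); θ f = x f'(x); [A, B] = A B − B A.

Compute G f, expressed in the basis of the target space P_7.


the image equals g(x) = -(14/3)x^6 - 2/3

θ f = -(14/3)x^7 - (2/3)x
D θ f = -(98/3)x^6 - 2/3
D f = -(14/3)x^6 - 2/3
θ D f = -28x^6
[D, θ] f = -(14/3)x^6 - 2/3


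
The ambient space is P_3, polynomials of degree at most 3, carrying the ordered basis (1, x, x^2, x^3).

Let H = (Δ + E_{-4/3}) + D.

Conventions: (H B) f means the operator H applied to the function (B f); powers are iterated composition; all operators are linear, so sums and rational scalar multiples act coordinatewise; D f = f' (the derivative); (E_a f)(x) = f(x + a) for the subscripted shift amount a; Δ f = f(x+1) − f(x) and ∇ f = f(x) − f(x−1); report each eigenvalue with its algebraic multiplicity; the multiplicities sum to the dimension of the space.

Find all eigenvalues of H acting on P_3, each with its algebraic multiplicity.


image of 1: 1
image of x: x + 2/3
image of x^2: x^2 + (4/3)x + 25/9
image of x^3: x^3 + 2x^2 + (25/3)x - 37/27
the matrix is upper triangular; its diagonal is (1, 1, 1, 1)
for a triangular matrix the eigenvalues are the diagonal entries, with algebraic multiplicity their repetition count

λ = 1 (multiplicity 4)


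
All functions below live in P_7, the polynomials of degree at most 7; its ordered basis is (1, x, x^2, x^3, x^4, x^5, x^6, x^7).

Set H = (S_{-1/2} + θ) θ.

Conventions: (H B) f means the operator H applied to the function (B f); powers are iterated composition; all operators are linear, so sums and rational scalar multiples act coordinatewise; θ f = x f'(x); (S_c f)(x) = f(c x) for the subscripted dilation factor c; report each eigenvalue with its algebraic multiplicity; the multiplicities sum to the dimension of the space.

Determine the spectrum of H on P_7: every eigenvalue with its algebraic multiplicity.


λ = 0 (multiplicity 1), λ = 1/2 (multiplicity 1), λ = 9/2 (multiplicity 1), λ = 69/8 (multiplicity 1), λ = 65/4 (multiplicity 1), λ = 795/32 (multiplicity 1), λ = 1155/32 (multiplicity 1), λ = 6265/128 (multiplicity 1)

image of 1: 0
image of x: (1/2)x
image of x^2: (9/2)x^2
image of x^3: (69/8)x^3
image of x^4: (65/4)x^4
image of x^5: (795/32)x^5
image of x^6: (1155/32)x^6
image of x^7: (6265/128)x^7
the matrix is upper triangular; its diagonal is (0, 1/2, 9/2, 69/8, 65/4, 795/32, 1155/32, 6265/128)
for a triangular matrix the eigenvalues are the diagonal entries, with algebraic multiplicity their repetition count


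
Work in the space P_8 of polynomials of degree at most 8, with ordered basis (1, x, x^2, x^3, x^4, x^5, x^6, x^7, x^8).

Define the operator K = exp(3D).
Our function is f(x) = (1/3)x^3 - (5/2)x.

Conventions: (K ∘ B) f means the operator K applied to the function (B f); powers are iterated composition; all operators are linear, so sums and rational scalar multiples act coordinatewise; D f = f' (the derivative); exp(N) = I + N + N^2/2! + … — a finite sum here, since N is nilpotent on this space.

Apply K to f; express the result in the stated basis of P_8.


g(x) = (1/3)x^3 + 3x^2 + (13/2)x + 3/2

order-1 term: 3x^2 - 15/2
order-2 term: 9x
order-3 term: 9
the series for exp(3D) f terminates at order 3
exp(3D) f = (1/3)x^3 + 3x^2 + (13/2)x + 3/2


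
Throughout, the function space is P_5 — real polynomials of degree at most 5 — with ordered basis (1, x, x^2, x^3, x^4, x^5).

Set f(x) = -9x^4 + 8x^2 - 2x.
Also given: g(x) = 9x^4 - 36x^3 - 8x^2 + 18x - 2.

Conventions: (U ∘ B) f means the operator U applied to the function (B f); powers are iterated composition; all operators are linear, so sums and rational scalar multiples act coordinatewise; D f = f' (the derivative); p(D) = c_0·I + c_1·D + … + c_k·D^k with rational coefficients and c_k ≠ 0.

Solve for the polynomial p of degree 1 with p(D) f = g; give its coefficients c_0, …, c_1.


c_0 = -1, c_1 = 1

D^0 f = -9x^4 + 8x^2 - 2x
D^1 f = -36x^3 + 16x - 2
matching coefficients of g against c_0 f + c_1 Df + … from the top degree down determines the c_i
solution: c_0 = -1, c_1 = 1


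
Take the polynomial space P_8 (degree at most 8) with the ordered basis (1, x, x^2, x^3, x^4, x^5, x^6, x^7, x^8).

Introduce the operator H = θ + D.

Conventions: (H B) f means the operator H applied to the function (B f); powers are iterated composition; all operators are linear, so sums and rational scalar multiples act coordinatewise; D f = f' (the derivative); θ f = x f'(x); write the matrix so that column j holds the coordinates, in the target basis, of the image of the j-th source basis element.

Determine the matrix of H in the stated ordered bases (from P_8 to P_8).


the matrix is [[0, 1, 0, 0, 0, 0, 0, 0, 0]; [0, 1, 2, 0, 0, 0, 0, 0, 0]; [0, 0, 2, 3, 0, 0, 0, 0, 0]; [0, 0, 0, 3, 4, 0, 0, 0, 0]; [0, 0, 0, 0, 4, 5, 0, 0, 0]; [0, 0, 0, 0, 0, 5, 6, 0, 0]; [0, 0, 0, 0, 0, 0, 6, 7, 0]; [0, 0, 0, 0, 0, 0, 0, 7, 8]; [0, 0, 0, 0, 0, 0, 0, 0, 8]] (rows listed top to bottom)

image of 1: 0
image of x: x + 1
image of x^2: 2x^2 + 2x
image of x^3: 3x^3 + 3x^2
image of x^4: 4x^4 + 4x^3
image of x^5: 5x^5 + 5x^4
image of x^6: 6x^6 + 6x^5
image of x^7: 7x^7 + 7x^6
image of x^8: 8x^8 + 8x^7
each image's coordinates form column j of the matrix


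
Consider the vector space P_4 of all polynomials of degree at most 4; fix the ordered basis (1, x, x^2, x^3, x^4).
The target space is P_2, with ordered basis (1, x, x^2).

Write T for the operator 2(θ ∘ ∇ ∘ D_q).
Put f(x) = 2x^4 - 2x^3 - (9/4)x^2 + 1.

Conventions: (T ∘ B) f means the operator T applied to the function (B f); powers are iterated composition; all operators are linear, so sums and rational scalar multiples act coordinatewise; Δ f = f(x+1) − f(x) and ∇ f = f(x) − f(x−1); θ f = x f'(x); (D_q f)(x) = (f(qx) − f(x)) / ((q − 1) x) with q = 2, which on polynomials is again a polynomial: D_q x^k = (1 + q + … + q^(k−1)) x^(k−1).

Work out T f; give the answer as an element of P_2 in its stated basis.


D_q f = 30x^3 - 14x^2 - (27/4)x
∇ D_q f = 90x^2 - 118x + 149/4
θ ∇ D_q f = 180x^2 - 118x
(2(θ ∘ ∇ ∘ D_q)) f = 360x^2 - 236x

the image equals g(x) = 360x^2 - 236x


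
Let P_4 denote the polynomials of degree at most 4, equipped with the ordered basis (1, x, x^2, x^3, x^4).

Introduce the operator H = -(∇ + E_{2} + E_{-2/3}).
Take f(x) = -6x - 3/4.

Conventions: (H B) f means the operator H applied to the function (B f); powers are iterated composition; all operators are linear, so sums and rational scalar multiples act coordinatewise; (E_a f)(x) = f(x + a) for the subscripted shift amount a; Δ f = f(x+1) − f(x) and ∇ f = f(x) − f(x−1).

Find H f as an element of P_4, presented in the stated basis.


the image equals g(x) = 12x + 31/2

∇ f = -6
E_{2} f = -6x - 51/4
E_{-2/3} f = -6x + 13/4
(∇ + E_{2} + E_{-2/3}) f = -12x - 31/2
(-(∇ + E_{2} + E_{-2/3})) f = 12x + 31/2


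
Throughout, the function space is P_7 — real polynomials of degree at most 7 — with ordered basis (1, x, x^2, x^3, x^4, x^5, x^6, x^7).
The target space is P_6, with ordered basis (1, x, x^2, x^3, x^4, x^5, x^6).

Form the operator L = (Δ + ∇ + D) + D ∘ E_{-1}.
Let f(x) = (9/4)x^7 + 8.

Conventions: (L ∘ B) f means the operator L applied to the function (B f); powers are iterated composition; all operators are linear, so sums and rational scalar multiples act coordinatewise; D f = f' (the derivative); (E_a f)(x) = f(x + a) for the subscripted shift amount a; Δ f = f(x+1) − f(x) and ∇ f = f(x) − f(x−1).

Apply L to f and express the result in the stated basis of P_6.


Δ f = (63/4)x^6 + (189/4)x^5 + (315/4)x^4 + (315/4)x^3 + (189/4)x^2 + (63/4)x + 9/4
∇ f = (63/4)x^6 - (189/4)x^5 + (315/4)x^4 - (315/4)x^3 + (189/4)x^2 - (63/4)x + 9/4
D f = (63/4)x^6
(Δ + ∇ + D) f = (189/4)x^6 + (315/2)x^4 + (189/2)x^2 + 9/2
E_{-1} f = (9/4)x^7 - (63/4)x^6 + (189/4)x^5 - (315/4)x^4 + (315/4)x^3 - (189/4)x^2 + (63/4)x + 23/4
D E_{-1} f = (63/4)x^6 - (189/2)x^5 + (945/4)x^4 - 315x^3 + (945/4)x^2 - (189/2)x + 63/4
((Δ + ∇ + D) + D ∘ E_{-1}) f = 63x^6 - (189/2)x^5 + (1575/4)x^4 - 315x^3 + (1323/4)x^2 - (189/2)x + 81/4

g(x) = 63x^6 - (189/2)x^5 + (1575/4)x^4 - 315x^3 + (1323/4)x^2 - (189/2)x + 81/4


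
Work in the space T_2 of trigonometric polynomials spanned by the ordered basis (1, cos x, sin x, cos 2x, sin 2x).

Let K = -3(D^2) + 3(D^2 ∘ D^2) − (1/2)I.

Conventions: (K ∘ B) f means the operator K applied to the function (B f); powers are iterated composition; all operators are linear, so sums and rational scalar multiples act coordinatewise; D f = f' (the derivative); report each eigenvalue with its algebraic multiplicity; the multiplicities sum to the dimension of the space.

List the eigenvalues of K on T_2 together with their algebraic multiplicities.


image of 1: -1/2
image of cos x: (11/2)cos x
image of sin x: (11/2)sin x
image of cos 2x: (119/2)cos 2x
image of sin 2x: (119/2)sin 2x
the matrix is diagonal; its diagonal is (-1/2, 11/2, 11/2, 119/2, 119/2)
for a triangular matrix the eigenvalues are the diagonal entries, with algebraic multiplicity their repetition count

λ = -1/2 (multiplicity 1), λ = 11/2 (multiplicity 2), λ = 119/2 (multiplicity 2)


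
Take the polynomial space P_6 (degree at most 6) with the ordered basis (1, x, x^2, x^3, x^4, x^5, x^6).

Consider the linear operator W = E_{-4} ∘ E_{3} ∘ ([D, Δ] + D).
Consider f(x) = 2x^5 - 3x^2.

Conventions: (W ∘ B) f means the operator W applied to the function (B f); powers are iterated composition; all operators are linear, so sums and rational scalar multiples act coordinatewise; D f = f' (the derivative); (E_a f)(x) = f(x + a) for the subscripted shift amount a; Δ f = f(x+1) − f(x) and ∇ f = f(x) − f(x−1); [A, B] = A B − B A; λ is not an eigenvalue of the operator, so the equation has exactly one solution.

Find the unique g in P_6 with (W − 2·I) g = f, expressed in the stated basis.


write g with unknown coordinates in the stated basis and equate coefficients in (W − 2·I) g = f
solving from the highest basis element down gives g = -x^5 - (5/2)x^4 + 5x^3 + 9x^2 - 11x - 9/2
check: W g = -5x^4 + 10x^3 + 15x^2 - 22x - 9
so W g − 2·g = 2x^5 - 3x^2 = f ✓

the result is g(x) = -x^5 - (5/2)x^4 + 5x^3 + 9x^2 - 11x - 9/2


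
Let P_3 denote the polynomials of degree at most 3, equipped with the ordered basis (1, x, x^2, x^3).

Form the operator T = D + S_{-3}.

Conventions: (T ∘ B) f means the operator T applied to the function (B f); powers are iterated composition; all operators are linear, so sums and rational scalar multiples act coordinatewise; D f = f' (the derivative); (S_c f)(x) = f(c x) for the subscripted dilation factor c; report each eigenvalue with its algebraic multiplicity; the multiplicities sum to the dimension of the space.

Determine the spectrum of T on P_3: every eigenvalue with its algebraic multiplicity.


λ = -27 (multiplicity 1), λ = -3 (multiplicity 1), λ = 1 (multiplicity 1), λ = 9 (multiplicity 1)

image of 1: 1
image of x: -3x + 1
image of x^2: 9x^2 + 2x
image of x^3: -27x^3 + 3x^2
the matrix is upper triangular; its diagonal is (1, -3, 9, -27)
for a triangular matrix the eigenvalues are the diagonal entries, with algebraic multiplicity their repetition count


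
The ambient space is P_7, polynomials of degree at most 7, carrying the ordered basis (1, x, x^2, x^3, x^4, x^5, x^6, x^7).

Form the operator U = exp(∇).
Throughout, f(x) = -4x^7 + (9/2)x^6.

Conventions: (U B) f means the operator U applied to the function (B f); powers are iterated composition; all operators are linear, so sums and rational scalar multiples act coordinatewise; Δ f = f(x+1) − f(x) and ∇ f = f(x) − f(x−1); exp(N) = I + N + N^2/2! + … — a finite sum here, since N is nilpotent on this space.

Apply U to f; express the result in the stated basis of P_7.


order-1 term: -28x^6 + 111x^5 - (415/2)x^4 + 230x^3 - (303/2)x^2 + 55x - 17/2
order-2 term: -84x^5 + (975/2)x^4 - 1250x^3 + (3465/2)x^2 - 1273x + 783/2
order-3 term: -140x^4 + 930x^3 - 2505x^2 + 3195x - 1609
order-4 term: -140x^3 + (1815/2)x^2 - 2090x + 3385/2
order-5 term: -84x^2 + 447x - 1255/2
order-6 term: -28x + 177/2
order-7 term: -4
the series for exp(∇) f terminates at order 7
exp(∇) f = -4x^7 - (47/2)x^6 + 27x^5 + 140x^4 - 230x^3 - (201/2)x^2 + 306x - 153/2

the image equals g(x) = -4x^7 - (47/2)x^6 + 27x^5 + 140x^4 - 230x^3 - (201/2)x^2 + 306x - 153/2


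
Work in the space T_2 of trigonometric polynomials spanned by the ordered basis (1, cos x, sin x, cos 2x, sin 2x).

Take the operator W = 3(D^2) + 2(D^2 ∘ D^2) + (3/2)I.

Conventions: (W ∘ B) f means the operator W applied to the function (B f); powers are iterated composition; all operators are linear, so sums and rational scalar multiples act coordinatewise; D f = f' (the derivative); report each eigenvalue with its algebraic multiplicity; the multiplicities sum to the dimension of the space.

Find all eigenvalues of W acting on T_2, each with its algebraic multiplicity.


image of 1: 3/2
image of cos x: (1/2)cos x
image of sin x: (1/2)sin x
image of cos 2x: (43/2)cos 2x
image of sin 2x: (43/2)sin 2x
the matrix is diagonal; its diagonal is (3/2, 1/2, 1/2, 43/2, 43/2)
for a triangular matrix the eigenvalues are the diagonal entries, with algebraic multiplicity their repetition count

λ = 1/2 (multiplicity 2), λ = 3/2 (multiplicity 1), λ = 43/2 (multiplicity 2)


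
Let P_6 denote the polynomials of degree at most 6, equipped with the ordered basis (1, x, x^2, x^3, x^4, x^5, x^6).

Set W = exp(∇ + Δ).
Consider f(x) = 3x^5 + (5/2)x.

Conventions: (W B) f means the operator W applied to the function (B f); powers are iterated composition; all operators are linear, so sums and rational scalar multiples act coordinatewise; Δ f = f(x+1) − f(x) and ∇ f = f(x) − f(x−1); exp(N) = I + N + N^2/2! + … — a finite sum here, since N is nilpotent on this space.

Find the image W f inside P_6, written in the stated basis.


order-1 term: 30x^4 + 60x^2 + 11
order-2 term: 120x^3 + 240x
order-3 term: 240x^2 + 240
order-4 term: 240x
order-5 term: 96
the series for exp(∇ + Δ) f terminates at order 5
exp(∇ + Δ) f = 3x^5 + 30x^4 + 120x^3 + 300x^2 + (965/2)x + 347

the result is g(x) = 3x^5 + 30x^4 + 120x^3 + 300x^2 + (965/2)x + 347


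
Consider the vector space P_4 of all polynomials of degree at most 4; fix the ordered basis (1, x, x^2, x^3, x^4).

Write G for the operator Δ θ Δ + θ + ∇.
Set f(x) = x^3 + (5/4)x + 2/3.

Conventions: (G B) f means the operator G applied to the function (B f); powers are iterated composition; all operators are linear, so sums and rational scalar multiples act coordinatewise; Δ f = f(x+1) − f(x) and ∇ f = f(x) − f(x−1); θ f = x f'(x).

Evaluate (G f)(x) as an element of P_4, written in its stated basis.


Δ f = 3x^2 + 3x + 9/4
θ Δ f = 6x^2 + 3x
Δ θ Δ f = 12x + 9
θ f = 3x^3 + (5/4)x
∇ f = 3x^2 - 3x + 9/4
(Δ θ Δ + θ + ∇) f = 3x^3 + 3x^2 + (41/4)x + 45/4

g(x) = 3x^3 + 3x^2 + (41/4)x + 45/4


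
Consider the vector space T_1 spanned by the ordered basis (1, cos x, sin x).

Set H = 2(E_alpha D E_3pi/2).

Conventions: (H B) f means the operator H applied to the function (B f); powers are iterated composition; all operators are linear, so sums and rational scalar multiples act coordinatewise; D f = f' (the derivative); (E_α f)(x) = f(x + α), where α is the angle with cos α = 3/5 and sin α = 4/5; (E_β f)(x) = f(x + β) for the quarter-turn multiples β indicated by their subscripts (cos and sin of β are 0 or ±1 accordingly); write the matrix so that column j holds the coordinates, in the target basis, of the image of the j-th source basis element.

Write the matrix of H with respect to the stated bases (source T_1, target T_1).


the matrix is [[0, 0, 0]; [0, 6/5, 8/5]; [0, -8/5, 6/5]] (rows listed top to bottom)

image of 1: 0
image of cos x: (6/5)cos x - (8/5)sin x
image of sin x: (8/5)cos x + (6/5)sin x
each image's coordinates form column j of the matrix


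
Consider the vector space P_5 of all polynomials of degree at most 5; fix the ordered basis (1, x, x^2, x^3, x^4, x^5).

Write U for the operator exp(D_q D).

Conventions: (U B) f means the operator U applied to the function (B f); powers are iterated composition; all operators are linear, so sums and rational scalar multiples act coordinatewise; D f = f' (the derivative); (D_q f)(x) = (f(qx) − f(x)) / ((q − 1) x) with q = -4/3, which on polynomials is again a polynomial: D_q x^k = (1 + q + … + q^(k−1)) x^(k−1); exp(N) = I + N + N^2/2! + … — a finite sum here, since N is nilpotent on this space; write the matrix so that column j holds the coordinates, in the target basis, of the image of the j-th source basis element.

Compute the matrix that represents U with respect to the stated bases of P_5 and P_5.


the matrix is [[1, 0, 2, 0, 52/9, 0]; [0, 1, 0, -1, 0, 125/54]; [0, 0, 1, 0, 52/9, 0]; [0, 0, 0, 1, 0, -125/27]; [0, 0, 0, 0, 1, 0]; [0, 0, 0, 0, 0, 1]] (rows listed top to bottom)

image of 1: 1
image of x: x
image of x^2: x^2 + 2
image of x^3: x^3 - x
image of x^4: x^4 + (52/9)x^2 + 52/9
image of x^5: x^5 - (125/27)x^3 + (125/54)x
each image's coordinates form column j of the matrix


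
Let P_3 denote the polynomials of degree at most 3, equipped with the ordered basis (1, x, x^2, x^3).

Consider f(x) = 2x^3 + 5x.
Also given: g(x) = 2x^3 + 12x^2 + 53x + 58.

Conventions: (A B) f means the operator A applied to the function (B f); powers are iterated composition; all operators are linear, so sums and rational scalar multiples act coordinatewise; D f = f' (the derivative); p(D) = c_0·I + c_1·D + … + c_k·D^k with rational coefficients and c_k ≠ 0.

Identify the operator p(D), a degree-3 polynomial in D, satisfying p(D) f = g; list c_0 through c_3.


D^0 f = 2x^3 + 5x
D^1 f = 6x^2 + 5
D^2 f = 12x
D^3 f = 12
matching coefficients of g against c_0 f + c_1 Df + … from the top degree down determines the c_i
solution: c_0 = 1, c_1 = 2, c_2 = 4, c_3 = 4

p(D) = I + 2·D + 4·D^2 + 4·D^3, i.e. c_0 = 1, c_1 = 2, c_2 = 4, c_3 = 4


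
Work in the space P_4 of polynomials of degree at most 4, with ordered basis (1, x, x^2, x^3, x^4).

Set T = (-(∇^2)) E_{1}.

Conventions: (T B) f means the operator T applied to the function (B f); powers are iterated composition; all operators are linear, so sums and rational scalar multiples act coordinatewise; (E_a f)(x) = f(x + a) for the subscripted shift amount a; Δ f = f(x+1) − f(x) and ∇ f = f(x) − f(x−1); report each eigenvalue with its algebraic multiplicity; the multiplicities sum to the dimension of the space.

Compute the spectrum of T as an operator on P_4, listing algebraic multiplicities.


image of 1: 0
image of x: 0
image of x^2: -2
image of x^3: -6x
image of x^4: -12x^2 - 2
the matrix is upper triangular; its diagonal is (0, 0, 0, 0, 0)
for a triangular matrix the eigenvalues are the diagonal entries, with algebraic multiplicity their repetition count

λ = 0 (multiplicity 5)


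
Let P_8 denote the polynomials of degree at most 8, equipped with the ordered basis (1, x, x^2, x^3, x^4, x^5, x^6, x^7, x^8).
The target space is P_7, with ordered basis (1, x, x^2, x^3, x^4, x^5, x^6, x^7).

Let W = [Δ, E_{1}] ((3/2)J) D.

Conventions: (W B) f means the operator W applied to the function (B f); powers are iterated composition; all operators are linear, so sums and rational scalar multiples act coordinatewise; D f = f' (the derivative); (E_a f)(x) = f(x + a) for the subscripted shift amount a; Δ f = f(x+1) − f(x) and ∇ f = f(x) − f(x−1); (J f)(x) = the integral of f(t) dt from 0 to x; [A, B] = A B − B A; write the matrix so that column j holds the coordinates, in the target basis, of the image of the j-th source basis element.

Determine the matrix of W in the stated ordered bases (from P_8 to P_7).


the matrix is [[0, 0, 0, 0, 0, 0, 0, 0, 0]; [0, 0, 0, 0, 0, 0, 0, 0, 0]; [0, 0, 0, 0, 0, 0, 0, 0, 0]; [0, 0, 0, 0, 0, 0, 0, 0, 0]; [0, 0, 0, 0, 0, 0, 0, 0, 0]; [0, 0, 0, 0, 0, 0, 0, 0, 0]; [0, 0, 0, 0, 0, 0, 0, 0, 0]; [0, 0, 0, 0, 0, 0, 0, 0, 0]] (rows listed top to bottom)

image of 1: 0
image of x: 0
image of x^2: 0
image of x^3: 0
image of x^4: 0
image of x^5: 0
image of x^6: 0
image of x^7: 0
image of x^8: 0
each image's coordinates form column j of the matrix


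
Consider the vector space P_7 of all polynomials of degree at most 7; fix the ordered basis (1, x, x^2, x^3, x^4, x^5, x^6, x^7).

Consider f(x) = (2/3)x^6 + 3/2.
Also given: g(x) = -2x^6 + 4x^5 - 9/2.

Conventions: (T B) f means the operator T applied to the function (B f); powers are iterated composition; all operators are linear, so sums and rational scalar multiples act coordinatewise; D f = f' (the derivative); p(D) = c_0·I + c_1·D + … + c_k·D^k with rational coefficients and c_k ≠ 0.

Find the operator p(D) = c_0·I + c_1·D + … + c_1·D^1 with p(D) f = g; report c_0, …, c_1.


D^0 f = (2/3)x^6 + 3/2
D^1 f = 4x^5
matching coefficients of g against c_0 f + c_1 Df + … from the top degree down determines the c_i
solution: c_0 = -3, c_1 = 1

c_0 = -3, c_1 = 1


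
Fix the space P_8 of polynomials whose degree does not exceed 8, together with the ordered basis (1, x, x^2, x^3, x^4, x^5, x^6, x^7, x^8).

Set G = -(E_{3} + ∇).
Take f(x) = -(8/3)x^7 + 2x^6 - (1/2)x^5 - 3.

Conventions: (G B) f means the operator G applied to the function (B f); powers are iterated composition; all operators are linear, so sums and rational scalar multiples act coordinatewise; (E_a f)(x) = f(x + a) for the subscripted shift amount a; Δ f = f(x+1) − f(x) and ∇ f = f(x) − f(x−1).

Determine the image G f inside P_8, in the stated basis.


E_{3} f = -(8/3)x^7 - 54x^6 - (937/2)x^5 - (4515/2)x^4 - 6525x^3 - 11313x^2 - (21789/2)x - 8997/2
∇ f = -(56/3)x^6 + 68x^5 - (755/6)x^4 + (415/3)x^3 - 91x^2 + (199/6)x - 31/6
(E_{3} + ∇) f = -(8/3)x^7 - (218/3)x^6 - (801/2)x^5 - (7150/3)x^4 - (19160/3)x^3 - 11404x^2 - (32584/3)x - 13511/3
(-(E_{3} + ∇)) f = (8/3)x^7 + (218/3)x^6 + (801/2)x^5 + (7150/3)x^4 + (19160/3)x^3 + 11404x^2 + (32584/3)x + 13511/3

g(x) = (8/3)x^7 + (218/3)x^6 + (801/2)x^5 + (7150/3)x^4 + (19160/3)x^3 + 11404x^2 + (32584/3)x + 13511/3


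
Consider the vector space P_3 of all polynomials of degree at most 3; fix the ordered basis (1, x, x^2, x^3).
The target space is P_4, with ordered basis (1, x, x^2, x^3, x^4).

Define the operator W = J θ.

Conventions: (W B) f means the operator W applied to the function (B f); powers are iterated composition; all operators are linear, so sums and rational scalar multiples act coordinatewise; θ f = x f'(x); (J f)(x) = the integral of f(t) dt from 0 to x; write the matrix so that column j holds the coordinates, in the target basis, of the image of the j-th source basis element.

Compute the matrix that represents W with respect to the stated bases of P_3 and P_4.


image of 1: 0
image of x: (1/2)x^2
image of x^2: (2/3)x^3
image of x^3: (3/4)x^4
each image's coordinates form column j of the matrix

the matrix is [[0, 0, 0, 0]; [0, 0, 0, 0]; [0, 1/2, 0, 0]; [0, 0, 2/3, 0]; [0, 0, 0, 3/4]] (rows listed top to bottom)


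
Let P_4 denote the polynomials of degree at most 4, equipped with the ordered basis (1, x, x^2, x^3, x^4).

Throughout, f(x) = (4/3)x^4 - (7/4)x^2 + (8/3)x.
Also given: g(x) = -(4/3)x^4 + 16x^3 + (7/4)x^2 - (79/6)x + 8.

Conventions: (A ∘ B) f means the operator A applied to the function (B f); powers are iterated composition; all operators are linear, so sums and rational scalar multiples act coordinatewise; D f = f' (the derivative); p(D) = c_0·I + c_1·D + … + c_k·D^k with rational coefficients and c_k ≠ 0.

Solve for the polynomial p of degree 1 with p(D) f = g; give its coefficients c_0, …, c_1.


D^0 f = (4/3)x^4 - (7/4)x^2 + (8/3)x
D^1 f = (16/3)x^3 - (7/2)x + 8/3
matching coefficients of g against c_0 f + c_1 Df + … from the top degree down determines the c_i
solution: c_0 = -1, c_1 = 3

c_0 = -1, c_1 = 3


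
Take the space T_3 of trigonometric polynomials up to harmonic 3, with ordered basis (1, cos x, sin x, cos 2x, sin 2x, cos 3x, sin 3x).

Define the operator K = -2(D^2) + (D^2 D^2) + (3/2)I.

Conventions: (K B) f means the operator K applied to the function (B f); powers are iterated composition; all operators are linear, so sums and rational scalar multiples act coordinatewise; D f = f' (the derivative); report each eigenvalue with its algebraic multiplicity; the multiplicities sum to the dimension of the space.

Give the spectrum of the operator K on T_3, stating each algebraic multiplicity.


λ = 3/2 (multiplicity 1), λ = 9/2 (multiplicity 2), λ = 51/2 (multiplicity 2), λ = 201/2 (multiplicity 2)

image of 1: 3/2
image of cos x: (9/2)cos x
image of sin x: (9/2)sin x
image of cos 2x: (51/2)cos 2x
image of sin 2x: (51/2)sin 2x
image of cos 3x: (201/2)cos 3x
image of sin 3x: (201/2)sin 3x
the matrix is diagonal; its diagonal is (3/2, 9/2, 9/2, 51/2, 51/2, 201/2, 201/2)
for a triangular matrix the eigenvalues are the diagonal entries, with algebraic multiplicity their repetition count


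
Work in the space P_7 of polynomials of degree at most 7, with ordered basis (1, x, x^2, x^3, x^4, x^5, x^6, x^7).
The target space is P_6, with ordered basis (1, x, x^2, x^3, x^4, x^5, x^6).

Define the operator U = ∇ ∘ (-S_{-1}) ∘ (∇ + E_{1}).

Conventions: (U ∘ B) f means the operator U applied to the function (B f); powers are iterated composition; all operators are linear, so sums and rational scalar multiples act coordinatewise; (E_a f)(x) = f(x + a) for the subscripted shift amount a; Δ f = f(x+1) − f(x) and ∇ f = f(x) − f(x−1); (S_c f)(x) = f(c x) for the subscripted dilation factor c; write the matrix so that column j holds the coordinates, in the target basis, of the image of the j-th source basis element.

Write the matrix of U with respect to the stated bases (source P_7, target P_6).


image of 1: 0
image of x: 1
image of x^2: -2x + 5
image of x^3: 3x^2 - 15x + 7
image of x^4: -4x^3 + 30x^2 - 28x + 17
image of x^5: 5x^4 - 50x^3 + 70x^2 - 85x + 31
image of x^6: -6x^5 + 75x^4 - 140x^3 + 255x^2 - 186x + 65
image of x^7: 7x^6 - 105x^5 + 245x^4 - 595x^3 + 651x^2 - 455x + 127
each image's coordinates form column j of the matrix

the matrix is [[0, 1, 5, 7, 17, 31, 65, 127]; [0, 0, -2, -15, -28, -85, -186, -455]; [0, 0, 0, 3, 30, 70, 255, 651]; [0, 0, 0, 0, -4, -50, -140, -595]; [0, 0, 0, 0, 0, 5, 75, 245]; [0, 0, 0, 0, 0, 0, -6, -105]; [0, 0, 0, 0, 0, 0, 0, 7]] (rows listed top to bottom)


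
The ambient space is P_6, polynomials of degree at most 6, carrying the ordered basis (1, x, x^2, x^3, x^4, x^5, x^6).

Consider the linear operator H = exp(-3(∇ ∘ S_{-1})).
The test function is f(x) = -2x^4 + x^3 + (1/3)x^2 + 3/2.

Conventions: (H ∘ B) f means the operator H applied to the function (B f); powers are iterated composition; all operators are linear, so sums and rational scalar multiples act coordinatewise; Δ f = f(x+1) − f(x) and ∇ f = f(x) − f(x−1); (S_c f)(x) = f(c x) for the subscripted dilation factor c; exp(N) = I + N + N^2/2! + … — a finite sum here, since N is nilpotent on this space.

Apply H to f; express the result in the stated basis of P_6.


the result is g(x) = -2x^4 + 25x^3 + (244/3)x^2 - 230x - 133/2

order-1 term: 24x^3 - 27x^2 + 13x - 2
order-2 term: 108x^2 - 27x + 15
order-3 term: -216x + 81
order-4 term: -162
the series for exp(-3(∇ ∘ S_{-1})) f terminates at order 4
exp(-3(∇ ∘ S_{-1})) f = -2x^4 + 25x^3 + (244/3)x^2 - 230x - 133/2


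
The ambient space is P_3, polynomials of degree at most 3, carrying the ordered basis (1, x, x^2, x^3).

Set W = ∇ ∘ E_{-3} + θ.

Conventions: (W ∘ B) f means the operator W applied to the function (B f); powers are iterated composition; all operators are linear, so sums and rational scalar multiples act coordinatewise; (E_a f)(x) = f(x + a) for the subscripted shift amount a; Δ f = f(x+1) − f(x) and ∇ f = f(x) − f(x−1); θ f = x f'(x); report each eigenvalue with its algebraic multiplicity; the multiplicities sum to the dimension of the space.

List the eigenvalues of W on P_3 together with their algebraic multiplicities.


λ = 0 (multiplicity 1), λ = 1 (multiplicity 1), λ = 2 (multiplicity 1), λ = 3 (multiplicity 1)

image of 1: 0
image of x: x + 1
image of x^2: 2x^2 + 2x - 7
image of x^3: 3x^3 + 3x^2 - 21x + 37
the matrix is upper triangular; its diagonal is (0, 1, 2, 3)
for a triangular matrix the eigenvalues are the diagonal entries, with algebraic multiplicity their repetition count


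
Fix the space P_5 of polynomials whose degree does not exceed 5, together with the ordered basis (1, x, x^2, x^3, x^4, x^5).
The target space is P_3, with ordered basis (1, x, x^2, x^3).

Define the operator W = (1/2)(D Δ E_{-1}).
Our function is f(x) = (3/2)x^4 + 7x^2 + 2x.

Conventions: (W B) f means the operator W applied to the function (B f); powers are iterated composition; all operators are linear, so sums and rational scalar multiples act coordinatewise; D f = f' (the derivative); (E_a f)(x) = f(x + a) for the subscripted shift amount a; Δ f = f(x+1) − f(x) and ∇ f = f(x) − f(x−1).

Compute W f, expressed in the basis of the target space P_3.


the image equals g(x) = 9x^2 - 9x + 10

E_{-1} f = (3/2)x^4 - 6x^3 + 16x^2 - 18x + 13/2
Δ E_{-1} f = 6x^3 - 9x^2 + 20x - 13/2
D Δ E_{-1} f = 18x^2 - 18x + 20
((1/2)(D Δ E_{-1})) f = 9x^2 - 9x + 10


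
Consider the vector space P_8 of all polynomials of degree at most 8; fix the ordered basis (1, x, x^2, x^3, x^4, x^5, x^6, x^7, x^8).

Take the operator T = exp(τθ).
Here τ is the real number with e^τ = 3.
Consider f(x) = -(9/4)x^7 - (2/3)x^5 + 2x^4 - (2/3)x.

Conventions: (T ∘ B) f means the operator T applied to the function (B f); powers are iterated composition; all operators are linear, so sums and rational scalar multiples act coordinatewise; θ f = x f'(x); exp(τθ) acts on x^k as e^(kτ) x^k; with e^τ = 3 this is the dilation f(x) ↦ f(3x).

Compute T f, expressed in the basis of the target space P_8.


exp(τθ) x^k = e^(kτ) x^k; with e^τ = 3 this sends x^k to 3^k x^k
x ↦ 3 x
x^4 ↦ 81 x^4
x^5 ↦ 243 x^5
x^7 ↦ 2187 x^7
applying this coordinatewise to f: exp(τθ) f = -(19683/4)x^7 - 162x^5 + 162x^4 - 2x

the image equals g(x) = -(19683/4)x^7 - 162x^5 + 162x^4 - 2x


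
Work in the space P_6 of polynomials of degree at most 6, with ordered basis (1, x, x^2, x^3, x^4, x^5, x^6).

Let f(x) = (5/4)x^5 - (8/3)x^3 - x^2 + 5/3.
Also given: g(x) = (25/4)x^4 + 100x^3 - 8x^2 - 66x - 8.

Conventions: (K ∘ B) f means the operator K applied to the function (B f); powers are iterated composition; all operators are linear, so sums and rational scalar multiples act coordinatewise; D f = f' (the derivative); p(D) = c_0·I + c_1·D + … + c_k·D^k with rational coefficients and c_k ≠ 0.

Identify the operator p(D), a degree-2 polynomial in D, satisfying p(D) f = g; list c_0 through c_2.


D^0 f = (5/4)x^5 - (8/3)x^3 - x^2 + 5/3
D^1 f = (25/4)x^4 - 8x^2 - 2x
D^2 f = 25x^3 - 16x - 2
matching coefficients of g against c_0 f + c_1 Df + … from the top degree down determines the c_i
solution: c_0 = 0, c_1 = 1, c_2 = 4

p(D) = D + 4·D^2, i.e. c_0 = 0, c_1 = 1, c_2 = 4


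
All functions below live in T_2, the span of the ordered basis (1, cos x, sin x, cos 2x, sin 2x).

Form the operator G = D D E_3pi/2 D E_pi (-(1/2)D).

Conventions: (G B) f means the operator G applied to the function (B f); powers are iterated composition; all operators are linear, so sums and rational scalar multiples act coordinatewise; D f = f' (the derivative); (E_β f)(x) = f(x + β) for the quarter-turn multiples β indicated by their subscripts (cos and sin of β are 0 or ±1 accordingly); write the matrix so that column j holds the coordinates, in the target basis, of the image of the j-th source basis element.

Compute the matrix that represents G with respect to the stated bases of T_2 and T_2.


image of 1: 0
image of cos x: (1/2)sin x
image of sin x: -(1/2)cos x
image of cos 2x: 8cos 2x
image of sin 2x: 8sin 2x
each image's coordinates form column j of the matrix

the matrix is [[0, 0, 0, 0, 0]; [0, 0, -1/2, 0, 0]; [0, 1/2, 0, 0, 0]; [0, 0, 0, 8, 0]; [0, 0, 0, 0, 8]] (rows listed top to bottom)
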